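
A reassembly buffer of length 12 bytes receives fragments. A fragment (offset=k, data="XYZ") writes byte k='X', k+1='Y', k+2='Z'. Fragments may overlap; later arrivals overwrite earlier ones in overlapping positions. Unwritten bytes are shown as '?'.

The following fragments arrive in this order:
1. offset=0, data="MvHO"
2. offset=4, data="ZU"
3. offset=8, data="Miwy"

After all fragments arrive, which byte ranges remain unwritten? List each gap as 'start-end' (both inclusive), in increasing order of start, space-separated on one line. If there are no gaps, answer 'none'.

Answer: 6-7

Derivation:
Fragment 1: offset=0 len=4
Fragment 2: offset=4 len=2
Fragment 3: offset=8 len=4
Gaps: 6-7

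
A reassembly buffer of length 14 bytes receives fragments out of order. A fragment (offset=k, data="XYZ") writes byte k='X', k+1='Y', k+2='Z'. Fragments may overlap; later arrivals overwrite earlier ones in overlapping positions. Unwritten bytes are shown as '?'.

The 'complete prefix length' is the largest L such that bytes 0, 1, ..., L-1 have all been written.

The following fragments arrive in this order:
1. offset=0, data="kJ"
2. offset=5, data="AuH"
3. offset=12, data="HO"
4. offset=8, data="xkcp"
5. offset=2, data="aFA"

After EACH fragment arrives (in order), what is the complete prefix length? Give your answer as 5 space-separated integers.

Answer: 2 2 2 2 14

Derivation:
Fragment 1: offset=0 data="kJ" -> buffer=kJ???????????? -> prefix_len=2
Fragment 2: offset=5 data="AuH" -> buffer=kJ???AuH?????? -> prefix_len=2
Fragment 3: offset=12 data="HO" -> buffer=kJ???AuH????HO -> prefix_len=2
Fragment 4: offset=8 data="xkcp" -> buffer=kJ???AuHxkcpHO -> prefix_len=2
Fragment 5: offset=2 data="aFA" -> buffer=kJaFAAuHxkcpHO -> prefix_len=14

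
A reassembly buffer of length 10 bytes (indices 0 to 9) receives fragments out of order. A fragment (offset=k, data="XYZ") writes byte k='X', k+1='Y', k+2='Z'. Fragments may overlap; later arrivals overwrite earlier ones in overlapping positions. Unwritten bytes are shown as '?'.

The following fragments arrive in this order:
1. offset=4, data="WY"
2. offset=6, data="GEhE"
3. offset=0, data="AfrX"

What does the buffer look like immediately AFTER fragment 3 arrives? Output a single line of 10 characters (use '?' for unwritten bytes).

Answer: AfrXWYGEhE

Derivation:
Fragment 1: offset=4 data="WY" -> buffer=????WY????
Fragment 2: offset=6 data="GEhE" -> buffer=????WYGEhE
Fragment 3: offset=0 data="AfrX" -> buffer=AfrXWYGEhE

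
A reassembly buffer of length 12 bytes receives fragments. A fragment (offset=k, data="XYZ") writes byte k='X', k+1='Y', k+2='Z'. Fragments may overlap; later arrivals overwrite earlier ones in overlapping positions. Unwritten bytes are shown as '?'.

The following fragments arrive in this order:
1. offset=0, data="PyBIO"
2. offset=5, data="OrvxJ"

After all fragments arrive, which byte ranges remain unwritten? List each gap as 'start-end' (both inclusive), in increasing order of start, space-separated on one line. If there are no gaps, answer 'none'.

Answer: 10-11

Derivation:
Fragment 1: offset=0 len=5
Fragment 2: offset=5 len=5
Gaps: 10-11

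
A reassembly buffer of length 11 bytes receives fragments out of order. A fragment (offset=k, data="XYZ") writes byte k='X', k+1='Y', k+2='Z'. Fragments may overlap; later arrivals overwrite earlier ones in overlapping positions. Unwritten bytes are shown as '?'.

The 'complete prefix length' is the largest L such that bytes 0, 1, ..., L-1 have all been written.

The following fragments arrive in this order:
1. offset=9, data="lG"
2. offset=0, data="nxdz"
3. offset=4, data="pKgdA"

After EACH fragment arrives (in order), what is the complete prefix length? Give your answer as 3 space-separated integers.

Fragment 1: offset=9 data="lG" -> buffer=?????????lG -> prefix_len=0
Fragment 2: offset=0 data="nxdz" -> buffer=nxdz?????lG -> prefix_len=4
Fragment 3: offset=4 data="pKgdA" -> buffer=nxdzpKgdAlG -> prefix_len=11

Answer: 0 4 11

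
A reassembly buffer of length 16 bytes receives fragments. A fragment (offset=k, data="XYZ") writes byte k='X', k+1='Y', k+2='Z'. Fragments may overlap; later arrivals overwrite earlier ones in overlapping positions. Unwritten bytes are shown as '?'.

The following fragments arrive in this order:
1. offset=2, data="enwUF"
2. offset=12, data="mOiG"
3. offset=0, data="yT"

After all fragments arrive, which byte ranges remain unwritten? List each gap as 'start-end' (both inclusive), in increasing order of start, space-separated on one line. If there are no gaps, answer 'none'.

Answer: 7-11

Derivation:
Fragment 1: offset=2 len=5
Fragment 2: offset=12 len=4
Fragment 3: offset=0 len=2
Gaps: 7-11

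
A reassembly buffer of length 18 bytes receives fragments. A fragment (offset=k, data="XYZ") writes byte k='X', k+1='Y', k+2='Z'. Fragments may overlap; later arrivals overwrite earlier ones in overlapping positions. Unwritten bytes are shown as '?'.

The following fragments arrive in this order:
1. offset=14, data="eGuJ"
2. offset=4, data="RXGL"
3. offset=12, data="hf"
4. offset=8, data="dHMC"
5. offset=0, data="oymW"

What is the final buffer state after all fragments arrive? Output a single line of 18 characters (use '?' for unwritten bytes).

Fragment 1: offset=14 data="eGuJ" -> buffer=??????????????eGuJ
Fragment 2: offset=4 data="RXGL" -> buffer=????RXGL??????eGuJ
Fragment 3: offset=12 data="hf" -> buffer=????RXGL????hfeGuJ
Fragment 4: offset=8 data="dHMC" -> buffer=????RXGLdHMChfeGuJ
Fragment 5: offset=0 data="oymW" -> buffer=oymWRXGLdHMChfeGuJ

Answer: oymWRXGLdHMChfeGuJ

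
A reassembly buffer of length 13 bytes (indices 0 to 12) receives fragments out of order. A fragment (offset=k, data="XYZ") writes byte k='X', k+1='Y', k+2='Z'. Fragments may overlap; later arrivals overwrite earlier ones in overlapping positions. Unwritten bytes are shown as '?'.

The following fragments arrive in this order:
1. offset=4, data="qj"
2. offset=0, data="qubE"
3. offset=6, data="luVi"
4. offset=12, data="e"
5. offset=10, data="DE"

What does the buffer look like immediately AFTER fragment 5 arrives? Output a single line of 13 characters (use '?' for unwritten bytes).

Answer: qubEqjluViDEe

Derivation:
Fragment 1: offset=4 data="qj" -> buffer=????qj???????
Fragment 2: offset=0 data="qubE" -> buffer=qubEqj???????
Fragment 3: offset=6 data="luVi" -> buffer=qubEqjluVi???
Fragment 4: offset=12 data="e" -> buffer=qubEqjluVi??e
Fragment 5: offset=10 data="DE" -> buffer=qubEqjluViDEe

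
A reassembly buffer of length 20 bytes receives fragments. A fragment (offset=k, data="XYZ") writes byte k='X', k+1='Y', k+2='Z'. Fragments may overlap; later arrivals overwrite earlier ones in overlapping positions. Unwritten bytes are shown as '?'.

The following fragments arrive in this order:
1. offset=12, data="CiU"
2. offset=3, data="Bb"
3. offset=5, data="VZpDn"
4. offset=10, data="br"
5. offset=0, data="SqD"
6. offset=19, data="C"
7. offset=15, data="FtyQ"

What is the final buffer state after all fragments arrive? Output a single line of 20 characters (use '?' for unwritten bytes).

Answer: SqDBbVZpDnbrCiUFtyQC

Derivation:
Fragment 1: offset=12 data="CiU" -> buffer=????????????CiU?????
Fragment 2: offset=3 data="Bb" -> buffer=???Bb???????CiU?????
Fragment 3: offset=5 data="VZpDn" -> buffer=???BbVZpDn??CiU?????
Fragment 4: offset=10 data="br" -> buffer=???BbVZpDnbrCiU?????
Fragment 5: offset=0 data="SqD" -> buffer=SqDBbVZpDnbrCiU?????
Fragment 6: offset=19 data="C" -> buffer=SqDBbVZpDnbrCiU????C
Fragment 7: offset=15 data="FtyQ" -> buffer=SqDBbVZpDnbrCiUFtyQC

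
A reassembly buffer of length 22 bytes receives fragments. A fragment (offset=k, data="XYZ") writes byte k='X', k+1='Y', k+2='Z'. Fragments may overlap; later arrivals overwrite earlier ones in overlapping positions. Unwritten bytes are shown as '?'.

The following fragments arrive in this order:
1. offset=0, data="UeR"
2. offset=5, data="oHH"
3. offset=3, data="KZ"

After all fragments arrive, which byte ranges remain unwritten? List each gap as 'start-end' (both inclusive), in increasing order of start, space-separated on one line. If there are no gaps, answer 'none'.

Answer: 8-21

Derivation:
Fragment 1: offset=0 len=3
Fragment 2: offset=5 len=3
Fragment 3: offset=3 len=2
Gaps: 8-21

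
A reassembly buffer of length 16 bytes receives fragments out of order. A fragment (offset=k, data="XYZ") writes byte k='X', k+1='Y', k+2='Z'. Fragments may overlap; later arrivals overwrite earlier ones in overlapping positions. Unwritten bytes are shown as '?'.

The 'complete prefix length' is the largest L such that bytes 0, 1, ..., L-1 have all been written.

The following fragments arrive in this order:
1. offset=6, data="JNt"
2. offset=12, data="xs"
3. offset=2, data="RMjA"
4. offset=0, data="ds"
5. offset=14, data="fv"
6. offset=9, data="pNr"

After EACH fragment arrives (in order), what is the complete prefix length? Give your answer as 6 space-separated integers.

Answer: 0 0 0 9 9 16

Derivation:
Fragment 1: offset=6 data="JNt" -> buffer=??????JNt??????? -> prefix_len=0
Fragment 2: offset=12 data="xs" -> buffer=??????JNt???xs?? -> prefix_len=0
Fragment 3: offset=2 data="RMjA" -> buffer=??RMjAJNt???xs?? -> prefix_len=0
Fragment 4: offset=0 data="ds" -> buffer=dsRMjAJNt???xs?? -> prefix_len=9
Fragment 5: offset=14 data="fv" -> buffer=dsRMjAJNt???xsfv -> prefix_len=9
Fragment 6: offset=9 data="pNr" -> buffer=dsRMjAJNtpNrxsfv -> prefix_len=16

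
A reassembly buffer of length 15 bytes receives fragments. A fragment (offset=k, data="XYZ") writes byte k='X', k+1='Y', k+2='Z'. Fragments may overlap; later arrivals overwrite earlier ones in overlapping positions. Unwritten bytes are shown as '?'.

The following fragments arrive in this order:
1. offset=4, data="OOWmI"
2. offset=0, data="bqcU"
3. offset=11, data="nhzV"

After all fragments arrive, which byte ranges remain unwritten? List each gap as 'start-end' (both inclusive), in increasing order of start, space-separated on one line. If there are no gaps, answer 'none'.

Fragment 1: offset=4 len=5
Fragment 2: offset=0 len=4
Fragment 3: offset=11 len=4
Gaps: 9-10

Answer: 9-10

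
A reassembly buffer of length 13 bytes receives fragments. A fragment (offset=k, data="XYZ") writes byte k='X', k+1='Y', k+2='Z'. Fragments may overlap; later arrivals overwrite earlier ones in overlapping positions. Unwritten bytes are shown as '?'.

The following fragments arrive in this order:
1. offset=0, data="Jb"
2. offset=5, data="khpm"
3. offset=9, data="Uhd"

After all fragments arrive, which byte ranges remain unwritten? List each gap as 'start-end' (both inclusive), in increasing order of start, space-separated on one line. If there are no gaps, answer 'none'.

Answer: 2-4 12-12

Derivation:
Fragment 1: offset=0 len=2
Fragment 2: offset=5 len=4
Fragment 3: offset=9 len=3
Gaps: 2-4 12-12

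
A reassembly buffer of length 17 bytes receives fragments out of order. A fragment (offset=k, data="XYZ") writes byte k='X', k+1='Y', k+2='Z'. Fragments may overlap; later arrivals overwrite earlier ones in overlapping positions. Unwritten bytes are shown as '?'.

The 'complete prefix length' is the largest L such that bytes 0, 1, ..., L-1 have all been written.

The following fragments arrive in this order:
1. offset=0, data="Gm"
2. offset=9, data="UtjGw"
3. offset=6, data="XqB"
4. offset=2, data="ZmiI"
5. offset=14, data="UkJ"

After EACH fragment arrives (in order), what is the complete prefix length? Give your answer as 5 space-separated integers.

Fragment 1: offset=0 data="Gm" -> buffer=Gm??????????????? -> prefix_len=2
Fragment 2: offset=9 data="UtjGw" -> buffer=Gm???????UtjGw??? -> prefix_len=2
Fragment 3: offset=6 data="XqB" -> buffer=Gm????XqBUtjGw??? -> prefix_len=2
Fragment 4: offset=2 data="ZmiI" -> buffer=GmZmiIXqBUtjGw??? -> prefix_len=14
Fragment 5: offset=14 data="UkJ" -> buffer=GmZmiIXqBUtjGwUkJ -> prefix_len=17

Answer: 2 2 2 14 17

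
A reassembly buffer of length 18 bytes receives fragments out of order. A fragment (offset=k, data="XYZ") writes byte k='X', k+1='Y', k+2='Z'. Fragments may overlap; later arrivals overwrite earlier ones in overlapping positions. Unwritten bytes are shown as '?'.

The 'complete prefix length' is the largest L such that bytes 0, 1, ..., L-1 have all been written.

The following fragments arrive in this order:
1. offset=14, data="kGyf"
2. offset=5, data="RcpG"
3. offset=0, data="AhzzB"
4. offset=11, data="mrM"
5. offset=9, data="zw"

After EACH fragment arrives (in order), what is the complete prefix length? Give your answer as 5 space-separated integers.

Answer: 0 0 9 9 18

Derivation:
Fragment 1: offset=14 data="kGyf" -> buffer=??????????????kGyf -> prefix_len=0
Fragment 2: offset=5 data="RcpG" -> buffer=?????RcpG?????kGyf -> prefix_len=0
Fragment 3: offset=0 data="AhzzB" -> buffer=AhzzBRcpG?????kGyf -> prefix_len=9
Fragment 4: offset=11 data="mrM" -> buffer=AhzzBRcpG??mrMkGyf -> prefix_len=9
Fragment 5: offset=9 data="zw" -> buffer=AhzzBRcpGzwmrMkGyf -> prefix_len=18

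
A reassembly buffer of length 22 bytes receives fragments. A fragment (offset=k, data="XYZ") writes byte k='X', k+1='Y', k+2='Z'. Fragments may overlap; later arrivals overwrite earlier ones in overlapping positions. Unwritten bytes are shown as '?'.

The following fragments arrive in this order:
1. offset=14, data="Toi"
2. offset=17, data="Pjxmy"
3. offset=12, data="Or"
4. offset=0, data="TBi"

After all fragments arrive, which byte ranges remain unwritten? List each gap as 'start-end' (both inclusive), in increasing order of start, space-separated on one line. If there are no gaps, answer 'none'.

Answer: 3-11

Derivation:
Fragment 1: offset=14 len=3
Fragment 2: offset=17 len=5
Fragment 3: offset=12 len=2
Fragment 4: offset=0 len=3
Gaps: 3-11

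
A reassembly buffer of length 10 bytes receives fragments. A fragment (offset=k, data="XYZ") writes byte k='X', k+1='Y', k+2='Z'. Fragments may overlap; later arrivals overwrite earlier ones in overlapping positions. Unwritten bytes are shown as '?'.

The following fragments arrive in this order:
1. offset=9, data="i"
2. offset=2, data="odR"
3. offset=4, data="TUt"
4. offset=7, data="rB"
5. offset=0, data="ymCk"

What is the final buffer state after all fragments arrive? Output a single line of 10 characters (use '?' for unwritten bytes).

Fragment 1: offset=9 data="i" -> buffer=?????????i
Fragment 2: offset=2 data="odR" -> buffer=??odR????i
Fragment 3: offset=4 data="TUt" -> buffer=??odTUt??i
Fragment 4: offset=7 data="rB" -> buffer=??odTUtrBi
Fragment 5: offset=0 data="ymCk" -> buffer=ymCkTUtrBi

Answer: ymCkTUtrBi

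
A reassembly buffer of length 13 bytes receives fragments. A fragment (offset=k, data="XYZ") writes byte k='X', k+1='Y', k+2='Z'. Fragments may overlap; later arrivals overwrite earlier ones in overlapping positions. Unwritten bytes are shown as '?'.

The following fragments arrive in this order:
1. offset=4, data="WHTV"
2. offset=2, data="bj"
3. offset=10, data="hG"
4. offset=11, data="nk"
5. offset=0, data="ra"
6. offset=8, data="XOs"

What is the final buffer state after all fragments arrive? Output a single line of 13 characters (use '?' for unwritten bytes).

Answer: rabjWHTVXOsnk

Derivation:
Fragment 1: offset=4 data="WHTV" -> buffer=????WHTV?????
Fragment 2: offset=2 data="bj" -> buffer=??bjWHTV?????
Fragment 3: offset=10 data="hG" -> buffer=??bjWHTV??hG?
Fragment 4: offset=11 data="nk" -> buffer=??bjWHTV??hnk
Fragment 5: offset=0 data="ra" -> buffer=rabjWHTV??hnk
Fragment 6: offset=8 data="XOs" -> buffer=rabjWHTVXOsnk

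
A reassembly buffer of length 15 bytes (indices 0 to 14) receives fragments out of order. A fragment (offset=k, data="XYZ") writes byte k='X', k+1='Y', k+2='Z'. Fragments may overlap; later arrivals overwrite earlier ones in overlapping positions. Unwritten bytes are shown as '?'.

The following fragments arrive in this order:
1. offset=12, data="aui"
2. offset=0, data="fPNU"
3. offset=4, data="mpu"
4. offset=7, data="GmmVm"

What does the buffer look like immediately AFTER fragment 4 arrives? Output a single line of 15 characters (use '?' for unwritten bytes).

Answer: fPNUmpuGmmVmaui

Derivation:
Fragment 1: offset=12 data="aui" -> buffer=????????????aui
Fragment 2: offset=0 data="fPNU" -> buffer=fPNU????????aui
Fragment 3: offset=4 data="mpu" -> buffer=fPNUmpu?????aui
Fragment 4: offset=7 data="GmmVm" -> buffer=fPNUmpuGmmVmaui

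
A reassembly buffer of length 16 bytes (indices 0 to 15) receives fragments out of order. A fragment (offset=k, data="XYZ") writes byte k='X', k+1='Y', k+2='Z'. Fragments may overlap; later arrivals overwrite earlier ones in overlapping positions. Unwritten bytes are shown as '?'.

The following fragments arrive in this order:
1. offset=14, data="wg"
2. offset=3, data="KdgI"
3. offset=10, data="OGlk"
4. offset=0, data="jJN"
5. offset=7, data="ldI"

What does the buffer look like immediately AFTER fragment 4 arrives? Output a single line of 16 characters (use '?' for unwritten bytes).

Fragment 1: offset=14 data="wg" -> buffer=??????????????wg
Fragment 2: offset=3 data="KdgI" -> buffer=???KdgI???????wg
Fragment 3: offset=10 data="OGlk" -> buffer=???KdgI???OGlkwg
Fragment 4: offset=0 data="jJN" -> buffer=jJNKdgI???OGlkwg

Answer: jJNKdgI???OGlkwg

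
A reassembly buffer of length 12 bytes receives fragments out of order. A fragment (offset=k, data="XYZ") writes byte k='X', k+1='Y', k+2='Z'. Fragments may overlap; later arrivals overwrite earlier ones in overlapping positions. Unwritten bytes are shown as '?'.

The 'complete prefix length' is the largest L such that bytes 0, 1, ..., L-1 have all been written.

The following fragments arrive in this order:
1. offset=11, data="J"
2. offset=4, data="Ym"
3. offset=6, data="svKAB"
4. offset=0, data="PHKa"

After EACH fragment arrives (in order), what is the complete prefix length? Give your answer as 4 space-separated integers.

Answer: 0 0 0 12

Derivation:
Fragment 1: offset=11 data="J" -> buffer=???????????J -> prefix_len=0
Fragment 2: offset=4 data="Ym" -> buffer=????Ym?????J -> prefix_len=0
Fragment 3: offset=6 data="svKAB" -> buffer=????YmsvKABJ -> prefix_len=0
Fragment 4: offset=0 data="PHKa" -> buffer=PHKaYmsvKABJ -> prefix_len=12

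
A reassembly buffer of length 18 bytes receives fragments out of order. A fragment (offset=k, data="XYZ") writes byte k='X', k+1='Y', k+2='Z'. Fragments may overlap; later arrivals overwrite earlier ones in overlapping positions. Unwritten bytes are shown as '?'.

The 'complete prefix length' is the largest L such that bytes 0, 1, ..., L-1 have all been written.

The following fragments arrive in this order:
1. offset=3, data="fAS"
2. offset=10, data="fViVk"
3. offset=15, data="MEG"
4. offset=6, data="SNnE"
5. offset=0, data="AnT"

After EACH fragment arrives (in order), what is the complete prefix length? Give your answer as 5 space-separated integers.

Answer: 0 0 0 0 18

Derivation:
Fragment 1: offset=3 data="fAS" -> buffer=???fAS???????????? -> prefix_len=0
Fragment 2: offset=10 data="fViVk" -> buffer=???fAS????fViVk??? -> prefix_len=0
Fragment 3: offset=15 data="MEG" -> buffer=???fAS????fViVkMEG -> prefix_len=0
Fragment 4: offset=6 data="SNnE" -> buffer=???fASSNnEfViVkMEG -> prefix_len=0
Fragment 5: offset=0 data="AnT" -> buffer=AnTfASSNnEfViVkMEG -> prefix_len=18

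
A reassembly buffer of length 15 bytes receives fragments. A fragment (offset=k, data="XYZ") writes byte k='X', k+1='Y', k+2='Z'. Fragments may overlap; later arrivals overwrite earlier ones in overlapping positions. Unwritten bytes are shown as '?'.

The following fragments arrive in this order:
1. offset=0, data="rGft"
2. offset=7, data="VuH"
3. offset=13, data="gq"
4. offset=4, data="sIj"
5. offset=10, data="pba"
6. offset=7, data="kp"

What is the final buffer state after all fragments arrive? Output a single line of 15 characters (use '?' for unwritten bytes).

Fragment 1: offset=0 data="rGft" -> buffer=rGft???????????
Fragment 2: offset=7 data="VuH" -> buffer=rGft???VuH?????
Fragment 3: offset=13 data="gq" -> buffer=rGft???VuH???gq
Fragment 4: offset=4 data="sIj" -> buffer=rGftsIjVuH???gq
Fragment 5: offset=10 data="pba" -> buffer=rGftsIjVuHpbagq
Fragment 6: offset=7 data="kp" -> buffer=rGftsIjkpHpbagq

Answer: rGftsIjkpHpbagq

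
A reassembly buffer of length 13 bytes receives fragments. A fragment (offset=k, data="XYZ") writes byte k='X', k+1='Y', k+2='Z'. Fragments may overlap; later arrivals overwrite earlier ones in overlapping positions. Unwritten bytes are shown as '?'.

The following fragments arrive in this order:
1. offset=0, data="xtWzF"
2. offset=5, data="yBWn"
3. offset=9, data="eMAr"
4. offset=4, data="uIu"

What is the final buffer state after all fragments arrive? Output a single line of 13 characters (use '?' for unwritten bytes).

Fragment 1: offset=0 data="xtWzF" -> buffer=xtWzF????????
Fragment 2: offset=5 data="yBWn" -> buffer=xtWzFyBWn????
Fragment 3: offset=9 data="eMAr" -> buffer=xtWzFyBWneMAr
Fragment 4: offset=4 data="uIu" -> buffer=xtWzuIuWneMAr

Answer: xtWzuIuWneMAr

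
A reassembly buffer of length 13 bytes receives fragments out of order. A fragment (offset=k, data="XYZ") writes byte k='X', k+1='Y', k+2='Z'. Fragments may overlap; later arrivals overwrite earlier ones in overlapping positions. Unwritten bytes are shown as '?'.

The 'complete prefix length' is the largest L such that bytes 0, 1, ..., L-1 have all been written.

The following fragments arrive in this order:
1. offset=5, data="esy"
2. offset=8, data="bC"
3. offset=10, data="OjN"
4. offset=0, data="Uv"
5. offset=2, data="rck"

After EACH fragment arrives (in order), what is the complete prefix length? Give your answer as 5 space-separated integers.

Fragment 1: offset=5 data="esy" -> buffer=?????esy????? -> prefix_len=0
Fragment 2: offset=8 data="bC" -> buffer=?????esybC??? -> prefix_len=0
Fragment 3: offset=10 data="OjN" -> buffer=?????esybCOjN -> prefix_len=0
Fragment 4: offset=0 data="Uv" -> buffer=Uv???esybCOjN -> prefix_len=2
Fragment 5: offset=2 data="rck" -> buffer=UvrckesybCOjN -> prefix_len=13

Answer: 0 0 0 2 13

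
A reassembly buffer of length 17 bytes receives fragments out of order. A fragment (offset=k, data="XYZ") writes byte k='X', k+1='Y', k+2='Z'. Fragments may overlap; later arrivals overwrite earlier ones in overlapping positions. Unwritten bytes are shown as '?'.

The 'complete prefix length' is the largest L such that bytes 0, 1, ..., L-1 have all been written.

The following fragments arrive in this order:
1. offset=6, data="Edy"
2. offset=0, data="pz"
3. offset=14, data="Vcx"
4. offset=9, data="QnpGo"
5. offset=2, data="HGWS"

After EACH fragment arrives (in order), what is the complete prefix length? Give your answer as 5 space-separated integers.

Answer: 0 2 2 2 17

Derivation:
Fragment 1: offset=6 data="Edy" -> buffer=??????Edy???????? -> prefix_len=0
Fragment 2: offset=0 data="pz" -> buffer=pz????Edy???????? -> prefix_len=2
Fragment 3: offset=14 data="Vcx" -> buffer=pz????Edy?????Vcx -> prefix_len=2
Fragment 4: offset=9 data="QnpGo" -> buffer=pz????EdyQnpGoVcx -> prefix_len=2
Fragment 5: offset=2 data="HGWS" -> buffer=pzHGWSEdyQnpGoVcx -> prefix_len=17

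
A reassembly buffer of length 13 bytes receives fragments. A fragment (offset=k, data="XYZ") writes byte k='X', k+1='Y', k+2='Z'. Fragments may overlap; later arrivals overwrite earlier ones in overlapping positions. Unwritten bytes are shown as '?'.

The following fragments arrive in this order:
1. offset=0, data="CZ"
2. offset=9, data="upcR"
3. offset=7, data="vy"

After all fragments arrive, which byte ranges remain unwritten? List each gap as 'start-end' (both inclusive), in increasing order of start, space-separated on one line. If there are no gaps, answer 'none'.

Answer: 2-6

Derivation:
Fragment 1: offset=0 len=2
Fragment 2: offset=9 len=4
Fragment 3: offset=7 len=2
Gaps: 2-6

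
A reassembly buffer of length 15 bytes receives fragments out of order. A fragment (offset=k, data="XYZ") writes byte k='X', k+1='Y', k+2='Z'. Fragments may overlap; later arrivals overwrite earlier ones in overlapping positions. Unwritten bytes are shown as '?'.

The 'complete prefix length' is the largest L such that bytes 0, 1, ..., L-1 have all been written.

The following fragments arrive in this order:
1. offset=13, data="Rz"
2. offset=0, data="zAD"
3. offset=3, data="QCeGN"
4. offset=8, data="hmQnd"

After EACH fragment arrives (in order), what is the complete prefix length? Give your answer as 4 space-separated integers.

Fragment 1: offset=13 data="Rz" -> buffer=?????????????Rz -> prefix_len=0
Fragment 2: offset=0 data="zAD" -> buffer=zAD??????????Rz -> prefix_len=3
Fragment 3: offset=3 data="QCeGN" -> buffer=zADQCeGN?????Rz -> prefix_len=8
Fragment 4: offset=8 data="hmQnd" -> buffer=zADQCeGNhmQndRz -> prefix_len=15

Answer: 0 3 8 15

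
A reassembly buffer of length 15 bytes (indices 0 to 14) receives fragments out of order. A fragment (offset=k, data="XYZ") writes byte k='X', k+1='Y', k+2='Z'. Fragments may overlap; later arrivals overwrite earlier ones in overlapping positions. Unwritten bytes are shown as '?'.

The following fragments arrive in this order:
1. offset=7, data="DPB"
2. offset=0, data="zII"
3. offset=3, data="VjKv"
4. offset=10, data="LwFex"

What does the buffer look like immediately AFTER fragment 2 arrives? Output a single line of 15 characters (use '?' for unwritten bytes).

Answer: zII????DPB?????

Derivation:
Fragment 1: offset=7 data="DPB" -> buffer=???????DPB?????
Fragment 2: offset=0 data="zII" -> buffer=zII????DPB?????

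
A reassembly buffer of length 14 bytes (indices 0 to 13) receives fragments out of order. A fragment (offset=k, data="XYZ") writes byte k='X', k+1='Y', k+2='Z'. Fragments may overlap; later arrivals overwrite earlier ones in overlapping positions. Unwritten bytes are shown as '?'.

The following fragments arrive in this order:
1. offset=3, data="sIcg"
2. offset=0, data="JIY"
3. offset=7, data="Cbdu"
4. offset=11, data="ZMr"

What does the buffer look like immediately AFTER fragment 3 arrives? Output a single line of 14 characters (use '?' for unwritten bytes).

Answer: JIYsIcgCbdu???

Derivation:
Fragment 1: offset=3 data="sIcg" -> buffer=???sIcg???????
Fragment 2: offset=0 data="JIY" -> buffer=JIYsIcg???????
Fragment 3: offset=7 data="Cbdu" -> buffer=JIYsIcgCbdu???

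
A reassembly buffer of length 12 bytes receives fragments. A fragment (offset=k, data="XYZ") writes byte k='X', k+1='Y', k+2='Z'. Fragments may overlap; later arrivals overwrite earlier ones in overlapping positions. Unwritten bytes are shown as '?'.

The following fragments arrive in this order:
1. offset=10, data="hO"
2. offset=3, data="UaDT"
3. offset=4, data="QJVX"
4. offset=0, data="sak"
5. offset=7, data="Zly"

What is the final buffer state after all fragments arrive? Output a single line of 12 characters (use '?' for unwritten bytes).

Answer: sakUQJVZlyhO

Derivation:
Fragment 1: offset=10 data="hO" -> buffer=??????????hO
Fragment 2: offset=3 data="UaDT" -> buffer=???UaDT???hO
Fragment 3: offset=4 data="QJVX" -> buffer=???UQJVX??hO
Fragment 4: offset=0 data="sak" -> buffer=sakUQJVX??hO
Fragment 5: offset=7 data="Zly" -> buffer=sakUQJVZlyhO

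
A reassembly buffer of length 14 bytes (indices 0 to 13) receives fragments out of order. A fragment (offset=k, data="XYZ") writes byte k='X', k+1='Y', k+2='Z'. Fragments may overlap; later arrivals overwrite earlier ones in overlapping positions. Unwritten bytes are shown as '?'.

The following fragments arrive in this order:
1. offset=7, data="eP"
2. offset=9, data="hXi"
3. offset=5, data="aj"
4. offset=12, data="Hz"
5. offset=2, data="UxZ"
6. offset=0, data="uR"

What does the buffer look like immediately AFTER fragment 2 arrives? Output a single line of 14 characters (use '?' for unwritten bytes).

Fragment 1: offset=7 data="eP" -> buffer=???????eP?????
Fragment 2: offset=9 data="hXi" -> buffer=???????ePhXi??

Answer: ???????ePhXi??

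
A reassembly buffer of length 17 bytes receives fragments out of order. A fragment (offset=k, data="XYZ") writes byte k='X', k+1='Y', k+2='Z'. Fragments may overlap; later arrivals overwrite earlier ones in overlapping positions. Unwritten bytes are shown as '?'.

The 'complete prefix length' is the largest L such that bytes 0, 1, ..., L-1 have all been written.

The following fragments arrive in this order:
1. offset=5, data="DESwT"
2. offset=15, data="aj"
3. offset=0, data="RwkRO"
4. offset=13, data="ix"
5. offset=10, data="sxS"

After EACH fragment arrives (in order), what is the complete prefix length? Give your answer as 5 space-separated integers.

Fragment 1: offset=5 data="DESwT" -> buffer=?????DESwT??????? -> prefix_len=0
Fragment 2: offset=15 data="aj" -> buffer=?????DESwT?????aj -> prefix_len=0
Fragment 3: offset=0 data="RwkRO" -> buffer=RwkRODESwT?????aj -> prefix_len=10
Fragment 4: offset=13 data="ix" -> buffer=RwkRODESwT???ixaj -> prefix_len=10
Fragment 5: offset=10 data="sxS" -> buffer=RwkRODESwTsxSixaj -> prefix_len=17

Answer: 0 0 10 10 17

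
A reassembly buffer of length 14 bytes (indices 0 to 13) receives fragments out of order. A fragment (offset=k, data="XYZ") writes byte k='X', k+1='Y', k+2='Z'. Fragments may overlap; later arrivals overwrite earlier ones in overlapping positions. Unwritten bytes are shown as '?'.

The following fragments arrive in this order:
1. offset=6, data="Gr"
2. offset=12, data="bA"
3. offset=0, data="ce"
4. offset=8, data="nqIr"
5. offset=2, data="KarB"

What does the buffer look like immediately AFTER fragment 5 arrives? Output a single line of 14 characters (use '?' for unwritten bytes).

Fragment 1: offset=6 data="Gr" -> buffer=??????Gr??????
Fragment 2: offset=12 data="bA" -> buffer=??????Gr????bA
Fragment 3: offset=0 data="ce" -> buffer=ce????Gr????bA
Fragment 4: offset=8 data="nqIr" -> buffer=ce????GrnqIrbA
Fragment 5: offset=2 data="KarB" -> buffer=ceKarBGrnqIrbA

Answer: ceKarBGrnqIrbA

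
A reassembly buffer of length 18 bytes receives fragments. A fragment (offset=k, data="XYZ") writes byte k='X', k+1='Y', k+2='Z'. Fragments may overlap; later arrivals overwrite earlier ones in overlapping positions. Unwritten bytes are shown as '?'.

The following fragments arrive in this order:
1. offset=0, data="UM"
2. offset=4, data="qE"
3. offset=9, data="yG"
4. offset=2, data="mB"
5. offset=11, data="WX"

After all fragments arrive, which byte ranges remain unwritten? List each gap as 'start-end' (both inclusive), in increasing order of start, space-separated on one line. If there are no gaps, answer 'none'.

Answer: 6-8 13-17

Derivation:
Fragment 1: offset=0 len=2
Fragment 2: offset=4 len=2
Fragment 3: offset=9 len=2
Fragment 4: offset=2 len=2
Fragment 5: offset=11 len=2
Gaps: 6-8 13-17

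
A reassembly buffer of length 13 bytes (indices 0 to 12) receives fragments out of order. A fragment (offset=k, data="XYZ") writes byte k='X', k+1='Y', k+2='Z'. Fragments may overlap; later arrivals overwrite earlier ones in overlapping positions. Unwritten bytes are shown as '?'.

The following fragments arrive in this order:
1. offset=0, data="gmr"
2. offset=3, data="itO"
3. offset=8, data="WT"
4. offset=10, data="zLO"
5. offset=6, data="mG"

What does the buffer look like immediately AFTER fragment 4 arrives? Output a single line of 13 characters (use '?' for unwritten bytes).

Fragment 1: offset=0 data="gmr" -> buffer=gmr??????????
Fragment 2: offset=3 data="itO" -> buffer=gmritO???????
Fragment 3: offset=8 data="WT" -> buffer=gmritO??WT???
Fragment 4: offset=10 data="zLO" -> buffer=gmritO??WTzLO

Answer: gmritO??WTzLO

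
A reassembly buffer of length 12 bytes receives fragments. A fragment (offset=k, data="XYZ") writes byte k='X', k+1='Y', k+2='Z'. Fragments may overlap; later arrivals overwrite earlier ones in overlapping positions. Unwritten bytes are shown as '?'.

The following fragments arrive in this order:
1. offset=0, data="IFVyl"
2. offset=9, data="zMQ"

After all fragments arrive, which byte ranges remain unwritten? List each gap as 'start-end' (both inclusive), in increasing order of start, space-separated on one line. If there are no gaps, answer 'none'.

Answer: 5-8

Derivation:
Fragment 1: offset=0 len=5
Fragment 2: offset=9 len=3
Gaps: 5-8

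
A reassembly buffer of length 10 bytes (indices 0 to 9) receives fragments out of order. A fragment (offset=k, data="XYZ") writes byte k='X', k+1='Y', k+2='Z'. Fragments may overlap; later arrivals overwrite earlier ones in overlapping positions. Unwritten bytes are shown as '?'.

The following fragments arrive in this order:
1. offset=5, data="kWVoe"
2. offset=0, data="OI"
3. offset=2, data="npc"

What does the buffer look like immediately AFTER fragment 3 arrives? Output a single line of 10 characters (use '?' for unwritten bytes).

Fragment 1: offset=5 data="kWVoe" -> buffer=?????kWVoe
Fragment 2: offset=0 data="OI" -> buffer=OI???kWVoe
Fragment 3: offset=2 data="npc" -> buffer=OInpckWVoe

Answer: OInpckWVoe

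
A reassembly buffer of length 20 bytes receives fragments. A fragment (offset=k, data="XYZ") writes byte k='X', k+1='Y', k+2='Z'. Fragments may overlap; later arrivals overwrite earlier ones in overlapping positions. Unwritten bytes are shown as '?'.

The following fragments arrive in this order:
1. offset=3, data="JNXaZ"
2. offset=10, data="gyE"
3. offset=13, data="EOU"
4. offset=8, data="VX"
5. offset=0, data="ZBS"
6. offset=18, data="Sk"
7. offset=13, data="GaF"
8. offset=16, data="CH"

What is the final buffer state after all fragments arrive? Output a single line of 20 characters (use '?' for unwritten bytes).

Fragment 1: offset=3 data="JNXaZ" -> buffer=???JNXaZ????????????
Fragment 2: offset=10 data="gyE" -> buffer=???JNXaZ??gyE???????
Fragment 3: offset=13 data="EOU" -> buffer=???JNXaZ??gyEEOU????
Fragment 4: offset=8 data="VX" -> buffer=???JNXaZVXgyEEOU????
Fragment 5: offset=0 data="ZBS" -> buffer=ZBSJNXaZVXgyEEOU????
Fragment 6: offset=18 data="Sk" -> buffer=ZBSJNXaZVXgyEEOU??Sk
Fragment 7: offset=13 data="GaF" -> buffer=ZBSJNXaZVXgyEGaF??Sk
Fragment 8: offset=16 data="CH" -> buffer=ZBSJNXaZVXgyEGaFCHSk

Answer: ZBSJNXaZVXgyEGaFCHSk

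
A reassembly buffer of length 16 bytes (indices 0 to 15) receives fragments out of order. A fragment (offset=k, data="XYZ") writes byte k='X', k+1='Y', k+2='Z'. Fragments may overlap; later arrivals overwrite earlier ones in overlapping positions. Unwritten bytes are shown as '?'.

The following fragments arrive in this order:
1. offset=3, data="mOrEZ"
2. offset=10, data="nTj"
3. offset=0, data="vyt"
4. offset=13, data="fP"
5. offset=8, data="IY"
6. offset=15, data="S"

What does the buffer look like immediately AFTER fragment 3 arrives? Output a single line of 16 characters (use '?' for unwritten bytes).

Fragment 1: offset=3 data="mOrEZ" -> buffer=???mOrEZ????????
Fragment 2: offset=10 data="nTj" -> buffer=???mOrEZ??nTj???
Fragment 3: offset=0 data="vyt" -> buffer=vytmOrEZ??nTj???

Answer: vytmOrEZ??nTj???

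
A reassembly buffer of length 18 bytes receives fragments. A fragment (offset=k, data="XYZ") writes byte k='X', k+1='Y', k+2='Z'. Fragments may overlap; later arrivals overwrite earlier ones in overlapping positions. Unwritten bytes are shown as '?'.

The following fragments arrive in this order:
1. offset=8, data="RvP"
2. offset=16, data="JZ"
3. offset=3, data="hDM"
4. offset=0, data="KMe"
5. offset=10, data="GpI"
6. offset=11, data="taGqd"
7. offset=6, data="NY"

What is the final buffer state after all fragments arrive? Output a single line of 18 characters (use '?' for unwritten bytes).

Answer: KMehDMNYRvGtaGqdJZ

Derivation:
Fragment 1: offset=8 data="RvP" -> buffer=????????RvP???????
Fragment 2: offset=16 data="JZ" -> buffer=????????RvP?????JZ
Fragment 3: offset=3 data="hDM" -> buffer=???hDM??RvP?????JZ
Fragment 4: offset=0 data="KMe" -> buffer=KMehDM??RvP?????JZ
Fragment 5: offset=10 data="GpI" -> buffer=KMehDM??RvGpI???JZ
Fragment 6: offset=11 data="taGqd" -> buffer=KMehDM??RvGtaGqdJZ
Fragment 7: offset=6 data="NY" -> buffer=KMehDMNYRvGtaGqdJZ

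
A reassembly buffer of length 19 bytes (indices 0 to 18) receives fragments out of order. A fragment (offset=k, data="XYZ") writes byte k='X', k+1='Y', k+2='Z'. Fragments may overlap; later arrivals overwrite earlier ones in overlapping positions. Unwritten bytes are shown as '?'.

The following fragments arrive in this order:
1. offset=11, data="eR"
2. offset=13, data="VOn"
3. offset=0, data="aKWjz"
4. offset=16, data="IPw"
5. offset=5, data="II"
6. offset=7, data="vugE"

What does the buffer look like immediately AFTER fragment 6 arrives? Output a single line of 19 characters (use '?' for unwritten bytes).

Fragment 1: offset=11 data="eR" -> buffer=???????????eR??????
Fragment 2: offset=13 data="VOn" -> buffer=???????????eRVOn???
Fragment 3: offset=0 data="aKWjz" -> buffer=aKWjz??????eRVOn???
Fragment 4: offset=16 data="IPw" -> buffer=aKWjz??????eRVOnIPw
Fragment 5: offset=5 data="II" -> buffer=aKWjzII????eRVOnIPw
Fragment 6: offset=7 data="vugE" -> buffer=aKWjzIIvugEeRVOnIPw

Answer: aKWjzIIvugEeRVOnIPw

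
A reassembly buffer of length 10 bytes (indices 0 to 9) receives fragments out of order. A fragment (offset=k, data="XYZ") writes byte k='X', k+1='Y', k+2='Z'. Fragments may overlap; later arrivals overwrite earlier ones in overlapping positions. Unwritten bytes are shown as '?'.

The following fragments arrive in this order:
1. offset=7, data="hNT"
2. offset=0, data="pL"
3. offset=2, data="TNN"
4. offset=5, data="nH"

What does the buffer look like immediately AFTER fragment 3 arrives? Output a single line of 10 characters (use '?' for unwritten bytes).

Fragment 1: offset=7 data="hNT" -> buffer=???????hNT
Fragment 2: offset=0 data="pL" -> buffer=pL?????hNT
Fragment 3: offset=2 data="TNN" -> buffer=pLTNN??hNT

Answer: pLTNN??hNT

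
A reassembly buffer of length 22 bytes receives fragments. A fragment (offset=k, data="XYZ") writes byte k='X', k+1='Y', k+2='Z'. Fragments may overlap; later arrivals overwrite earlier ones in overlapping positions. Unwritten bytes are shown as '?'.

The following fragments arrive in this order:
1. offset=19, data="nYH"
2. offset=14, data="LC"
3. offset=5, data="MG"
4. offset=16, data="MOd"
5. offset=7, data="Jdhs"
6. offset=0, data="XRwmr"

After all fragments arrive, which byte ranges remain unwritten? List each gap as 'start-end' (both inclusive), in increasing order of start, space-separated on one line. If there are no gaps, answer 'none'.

Answer: 11-13

Derivation:
Fragment 1: offset=19 len=3
Fragment 2: offset=14 len=2
Fragment 3: offset=5 len=2
Fragment 4: offset=16 len=3
Fragment 5: offset=7 len=4
Fragment 6: offset=0 len=5
Gaps: 11-13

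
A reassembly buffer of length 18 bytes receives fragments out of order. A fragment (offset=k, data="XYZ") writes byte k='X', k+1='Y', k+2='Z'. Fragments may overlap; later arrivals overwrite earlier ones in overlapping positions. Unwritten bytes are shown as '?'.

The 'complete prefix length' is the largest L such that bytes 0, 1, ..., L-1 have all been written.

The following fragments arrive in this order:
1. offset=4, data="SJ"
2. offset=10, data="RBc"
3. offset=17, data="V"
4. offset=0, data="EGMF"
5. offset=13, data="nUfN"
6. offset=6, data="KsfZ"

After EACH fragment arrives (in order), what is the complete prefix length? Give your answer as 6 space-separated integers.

Fragment 1: offset=4 data="SJ" -> buffer=????SJ???????????? -> prefix_len=0
Fragment 2: offset=10 data="RBc" -> buffer=????SJ????RBc????? -> prefix_len=0
Fragment 3: offset=17 data="V" -> buffer=????SJ????RBc????V -> prefix_len=0
Fragment 4: offset=0 data="EGMF" -> buffer=EGMFSJ????RBc????V -> prefix_len=6
Fragment 5: offset=13 data="nUfN" -> buffer=EGMFSJ????RBcnUfNV -> prefix_len=6
Fragment 6: offset=6 data="KsfZ" -> buffer=EGMFSJKsfZRBcnUfNV -> prefix_len=18

Answer: 0 0 0 6 6 18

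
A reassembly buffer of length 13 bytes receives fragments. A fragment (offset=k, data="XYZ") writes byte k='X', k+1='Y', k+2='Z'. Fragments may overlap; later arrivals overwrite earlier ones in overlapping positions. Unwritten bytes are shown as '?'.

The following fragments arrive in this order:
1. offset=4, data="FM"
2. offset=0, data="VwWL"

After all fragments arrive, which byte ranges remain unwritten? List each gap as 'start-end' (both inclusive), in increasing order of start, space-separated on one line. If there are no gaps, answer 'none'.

Fragment 1: offset=4 len=2
Fragment 2: offset=0 len=4
Gaps: 6-12

Answer: 6-12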